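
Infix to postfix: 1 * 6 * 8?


Left to right (same or higher precedence on left)
Postfix: 1 6 * 8 *


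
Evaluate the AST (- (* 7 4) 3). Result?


Evaluate inner: (* 7 4) = 28
Evaluate root: (- 28 3) = 25
Result: 25


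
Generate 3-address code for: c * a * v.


Break into single-operator statements:
t1 = c * a
t2 = t1 * v


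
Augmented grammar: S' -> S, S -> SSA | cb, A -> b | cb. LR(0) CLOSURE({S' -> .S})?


Start: S' -> .S
For each item with dot before a nonterminal B, add B -> .γ for every B-production
Closure: [S' -> .S, S -> .SSA, S -> .cb]


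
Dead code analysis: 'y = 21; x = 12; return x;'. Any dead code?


y is assigned but never read
Dead: 'y = 21'


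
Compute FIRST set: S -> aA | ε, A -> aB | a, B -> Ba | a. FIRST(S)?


Per alternative of S: FIRST(aA) = {a}; FIRST(ε) = {ε}
FIRST(S) = {a, ε}


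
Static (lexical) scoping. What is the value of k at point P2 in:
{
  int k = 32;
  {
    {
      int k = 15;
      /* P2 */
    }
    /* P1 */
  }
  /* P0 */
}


k declared in the same block as P2
k = 15


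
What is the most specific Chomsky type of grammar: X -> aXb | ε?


Single nonterminal LHS, but a^n b^n is not regular
Classification: Type 2 (Context-Free)


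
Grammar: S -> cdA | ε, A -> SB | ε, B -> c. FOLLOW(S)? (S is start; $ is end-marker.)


$ ∈ FOLLOW(S). For each A -> αBβ: add FIRST(β)\{ε} to FOLLOW(B); if β nullable, add FOLLOW(A).
FOLLOW(S) = {$, c}


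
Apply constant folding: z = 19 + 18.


19 + 18 = 37 at compile time
Optimized: z = 37


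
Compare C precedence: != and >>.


'>>' is shift (level 8); '!=' is equality (level 6)
Higher level binds tighter
'>>' has higher precedence than '!='


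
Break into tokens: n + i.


Scan left to right, longest-match per lexeme
Tokens: ID(n), OP(+), ID(i)


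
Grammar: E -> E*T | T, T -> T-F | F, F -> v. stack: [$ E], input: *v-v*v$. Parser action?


shift '*' to continue E -> E*T
Action: shift


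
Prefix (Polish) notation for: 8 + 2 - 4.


left-to-right (same/higher precedence on left): tree is (- (+ 8 2) 4)
Prefix: - + 8 2 4


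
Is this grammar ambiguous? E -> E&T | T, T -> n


precedence layered via separate nonterminal T: deterministic
Unambiguous


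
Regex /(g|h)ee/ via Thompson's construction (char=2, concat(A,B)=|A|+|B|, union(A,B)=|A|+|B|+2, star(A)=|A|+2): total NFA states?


Syntax tree has 4 char leaf(s), 1 union(s), 0 star(s)
chars contribute 4×2 = 8; each union adds +2; each star adds +2
Total: 8 + 2 + 0 = 10 states


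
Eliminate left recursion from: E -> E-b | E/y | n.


Left-recursive alternatives: E-b, E/y; non-recursive: n
Introduce E': E -> nE', E' -> -bE' | /yE' | ε


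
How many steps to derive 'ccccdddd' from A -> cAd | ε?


Derivation: A => cAd => ccAdd => cccAddd => ccccAdddd => ccccdddd
Steps: 5


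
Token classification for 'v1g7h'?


Pattern: letter/underscore followed by alphanumerics, not a keyword
Type: IDENTIFIER


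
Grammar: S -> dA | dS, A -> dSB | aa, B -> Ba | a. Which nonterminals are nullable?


A nonterminal is nullable iff some alternative derives ε (directly, or every symbol in it is nullable)
Nullable: {}


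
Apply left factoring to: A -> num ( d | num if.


Common prefix: 'num'
Factored: A -> num A', A' -> ( d | if


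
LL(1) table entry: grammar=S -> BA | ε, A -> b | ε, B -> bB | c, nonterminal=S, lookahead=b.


For [S, b]: 'b' ∈ FIRST(BA)
Entry: S -> BA


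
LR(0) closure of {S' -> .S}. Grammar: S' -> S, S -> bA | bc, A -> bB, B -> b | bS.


Start: S' -> .S
For each item with dot before a nonterminal B, add B -> .γ for every B-production
Closure: [S' -> .S, S -> .bA, S -> .bc]


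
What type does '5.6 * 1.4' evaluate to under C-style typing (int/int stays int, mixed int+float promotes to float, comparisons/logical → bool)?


Operand types: float * float
Rule: mixed int/float promotes to float; int/int stays int
Result type: float


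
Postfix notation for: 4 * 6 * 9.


Left to right (same or higher precedence on left)
Postfix: 4 6 * 9 *


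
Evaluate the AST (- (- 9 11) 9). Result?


Evaluate inner: (- 9 11) = -2
Evaluate root: (- -2 9) = -11
Result: -11


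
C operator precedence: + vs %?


'%' is multiplicative (level 10); '+' is additive (level 9)
Higher level binds tighter
'%' has higher precedence than '+'


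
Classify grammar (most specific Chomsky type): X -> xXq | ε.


Single nonterminal LHS, but x^n q^n is not regular
Classification: Type 2 (Context-Free)


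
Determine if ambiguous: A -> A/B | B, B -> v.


precedence layered via separate nonterminal B: deterministic
Unambiguous


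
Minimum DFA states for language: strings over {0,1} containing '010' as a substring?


KMP-style automaton: 3 progress states + 1 absorbing accept = 4
Minimal DFA: 4 states


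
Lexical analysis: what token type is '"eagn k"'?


Pattern: double-quoted sequence
Type: STRING_LITERAL


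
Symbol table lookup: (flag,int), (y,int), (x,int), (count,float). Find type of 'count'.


Lookup 'count' → type float


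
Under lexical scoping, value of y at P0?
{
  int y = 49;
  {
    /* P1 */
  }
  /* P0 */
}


y declared in the same block as P0
y = 49


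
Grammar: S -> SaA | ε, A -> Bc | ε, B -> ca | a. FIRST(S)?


Per alternative of S: FIRST(SaA) = {a}; FIRST(ε) = {ε}
FIRST(S) = {a, ε}


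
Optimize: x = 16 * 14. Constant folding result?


16 * 14 = 224 at compile time
Optimized: x = 224


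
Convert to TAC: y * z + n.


Break into single-operator statements:
t1 = y * z
t2 = t1 + n


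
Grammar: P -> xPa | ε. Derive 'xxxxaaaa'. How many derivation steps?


Derivation: P => xPa => xxPaa => xxxPaaa => xxxxPaaaa => xxxxaaaa
Steps: 5


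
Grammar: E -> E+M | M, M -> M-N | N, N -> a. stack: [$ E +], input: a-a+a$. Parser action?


no handle ('E+' is not any RHS); shift 'a'
Action: shift


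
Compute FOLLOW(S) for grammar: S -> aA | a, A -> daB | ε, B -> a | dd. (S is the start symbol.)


$ ∈ FOLLOW(S). For each A -> αBβ: add FIRST(β)\{ε} to FOLLOW(B); if β nullable, add FOLLOW(A).
FOLLOW(S) = {$}


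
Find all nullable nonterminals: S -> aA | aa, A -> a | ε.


A nonterminal is nullable iff some alternative derives ε (directly, or every symbol in it is nullable)
Nullable: {A}


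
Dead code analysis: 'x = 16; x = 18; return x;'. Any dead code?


first assignment to x is overwritten before any read
Dead: 'x = 16'


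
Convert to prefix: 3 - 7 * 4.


'*' binds tighter: tree is (- 3 (* 7 4))
Prefix: - 3 * 7 4


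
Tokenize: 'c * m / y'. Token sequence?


Scan left to right, longest-match per lexeme
Tokens: ID(c), OP(*), ID(m), OP(/), ID(y)


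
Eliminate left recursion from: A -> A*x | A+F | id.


Left-recursive alternatives: A*x, A+F; non-recursive: id
Introduce A': A -> idA', A' -> *xA' | +FA' | ε


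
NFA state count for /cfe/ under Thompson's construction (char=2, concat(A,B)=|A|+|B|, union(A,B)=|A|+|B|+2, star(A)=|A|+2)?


Syntax tree has 3 char leaf(s), 0 union(s), 0 star(s)
chars contribute 3×2 = 6; each union adds +2; each star adds +2
Total: 6 + 0 + 0 = 6 states


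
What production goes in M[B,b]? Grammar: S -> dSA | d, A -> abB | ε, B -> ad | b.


For [B, b]: 'b' ∈ FIRST(b)
Entry: B -> b


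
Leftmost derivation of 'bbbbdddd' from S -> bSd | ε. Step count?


Derivation: S => bSd => bbSdd => bbbSddd => bbbbSdddd => bbbbdddd
Steps: 5


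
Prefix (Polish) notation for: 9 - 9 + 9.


left-to-right (same/higher precedence on left): tree is (+ (- 9 9) 9)
Prefix: + - 9 9 9


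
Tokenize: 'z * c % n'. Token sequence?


Scan left to right, longest-match per lexeme
Tokens: ID(z), OP(*), ID(c), OP(%), ID(n)


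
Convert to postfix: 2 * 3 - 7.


Left to right (same or higher precedence on left)
Postfix: 2 3 * 7 -


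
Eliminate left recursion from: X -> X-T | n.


Left-recursive alternatives: X-T; non-recursive: n
Introduce X': X -> nX', X' -> -TX' | ε


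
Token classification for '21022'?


Pattern: digits only
Type: INTEGER_LITERAL


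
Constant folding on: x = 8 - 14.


8 - 14 = -6 at compile time
Optimized: x = -6


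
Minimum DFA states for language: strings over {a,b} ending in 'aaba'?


Track the longest suffix of input matching a prefix of 'aaba': 5 classes (prefixes of length 0..4)
Minimal DFA: 5 states


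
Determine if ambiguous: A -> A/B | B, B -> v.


precedence layered via separate nonterminal B: deterministic
Unambiguous


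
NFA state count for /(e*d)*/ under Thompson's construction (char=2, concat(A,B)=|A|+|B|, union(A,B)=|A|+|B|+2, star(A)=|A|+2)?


Syntax tree has 2 char leaf(s), 0 union(s), 2 star(s)
chars contribute 2×2 = 4; each union adds +2; each star adds +2
Total: 4 + 0 + 4 = 8 states


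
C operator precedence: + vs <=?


'+' is additive (level 9); '<=' is relational (level 7)
Higher level binds tighter
'+' has higher precedence than '<='


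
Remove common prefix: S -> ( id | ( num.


Common prefix: '('
Factored: S -> ( S', S' -> id | num


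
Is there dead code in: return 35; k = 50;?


statement follows a return and is unreachable
Dead: 'k = 50'


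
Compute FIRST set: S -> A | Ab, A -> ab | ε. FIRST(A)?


Per alternative of A: FIRST(ab) = {a}; FIRST(ε) = {ε}
FIRST(A) = {a, ε}


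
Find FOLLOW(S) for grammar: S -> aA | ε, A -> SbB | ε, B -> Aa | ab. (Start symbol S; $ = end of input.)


$ ∈ FOLLOW(S). For each A -> αBβ: add FIRST(β)\{ε} to FOLLOW(B); if β nullable, add FOLLOW(A).
FOLLOW(S) = {$, b}


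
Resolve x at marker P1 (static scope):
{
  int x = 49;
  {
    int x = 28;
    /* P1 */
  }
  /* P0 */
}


x declared in the same block as P1
x = 28


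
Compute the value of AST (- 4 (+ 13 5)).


Evaluate inner: (+ 13 5) = 18
Evaluate root: (- 4 18) = -14
Result: -14


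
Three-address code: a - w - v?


Break into single-operator statements:
t1 = a - w
t2 = t1 - v


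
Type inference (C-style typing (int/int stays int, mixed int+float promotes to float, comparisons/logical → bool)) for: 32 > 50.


Operand types: int > int
Rule: comparison yields bool
Result type: bool


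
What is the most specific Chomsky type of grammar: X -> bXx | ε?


Single nonterminal LHS, but b^n x^n is not regular
Classification: Type 2 (Context-Free)


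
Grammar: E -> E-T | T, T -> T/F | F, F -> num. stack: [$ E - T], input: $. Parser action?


handle 'E-T' on top; lookahead ∈ FOLLOW(E) = {-, $}
Action: reduce (E -> E-T)


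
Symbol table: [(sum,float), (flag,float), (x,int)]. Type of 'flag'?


Lookup 'flag' → type float


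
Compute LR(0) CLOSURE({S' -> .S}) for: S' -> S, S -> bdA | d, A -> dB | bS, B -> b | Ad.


Start: S' -> .S
For each item with dot before a nonterminal B, add B -> .γ for every B-production
Closure: [S' -> .S, S -> .bdA, S -> .d]


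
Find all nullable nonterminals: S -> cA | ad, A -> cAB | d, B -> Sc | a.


A nonterminal is nullable iff some alternative derives ε (directly, or every symbol in it is nullable)
Nullable: {}


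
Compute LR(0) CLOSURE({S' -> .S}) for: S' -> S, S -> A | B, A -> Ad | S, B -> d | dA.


Start: S' -> .S
For each item with dot before a nonterminal B, add B -> .γ for every B-production
Closure: [S' -> .S, S -> .A, S -> .B, A -> .Ad, A -> .S, B -> .d, B -> .dA]


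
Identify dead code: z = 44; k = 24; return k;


z is assigned but never read
Dead: 'z = 44'


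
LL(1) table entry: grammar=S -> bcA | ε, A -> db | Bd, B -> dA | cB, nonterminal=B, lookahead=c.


For [B, c]: 'c' ∈ FIRST(cB)
Entry: B -> cB


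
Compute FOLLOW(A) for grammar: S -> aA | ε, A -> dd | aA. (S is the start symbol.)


$ ∈ FOLLOW(S). For each A -> αBβ: add FIRST(β)\{ε} to FOLLOW(B); if β nullable, add FOLLOW(A).
FOLLOW(A) = {$}


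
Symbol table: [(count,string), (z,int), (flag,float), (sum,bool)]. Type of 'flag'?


Lookup 'flag' → type float


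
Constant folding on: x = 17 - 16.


17 - 16 = 1 at compile time
Optimized: x = 1


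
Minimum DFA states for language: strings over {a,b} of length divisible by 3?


Track length mod 3: states 0..2, accept at 0
Minimal DFA: 3 states


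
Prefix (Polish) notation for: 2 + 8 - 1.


left-to-right (same/higher precedence on left): tree is (- (+ 2 8) 1)
Prefix: - + 2 8 1


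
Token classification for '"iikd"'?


Pattern: double-quoted sequence
Type: STRING_LITERAL


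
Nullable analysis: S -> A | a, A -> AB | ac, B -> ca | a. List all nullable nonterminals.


A nonterminal is nullable iff some alternative derives ε (directly, or every symbol in it is nullable)
Nullable: {}


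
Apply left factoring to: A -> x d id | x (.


Common prefix: 'x'
Factored: A -> x A', A' -> d id | (


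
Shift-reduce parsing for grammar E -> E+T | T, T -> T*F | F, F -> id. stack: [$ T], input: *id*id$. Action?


shift '*' to continue T -> T*F
Action: shift


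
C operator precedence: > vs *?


'*' is multiplicative (level 10); '>' is relational (level 7)
Higher level binds tighter
'*' has higher precedence than '>'


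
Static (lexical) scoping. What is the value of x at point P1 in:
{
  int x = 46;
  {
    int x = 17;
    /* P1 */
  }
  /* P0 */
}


x declared in the same block as P1
x = 17


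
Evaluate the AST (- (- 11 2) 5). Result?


Evaluate inner: (- 11 2) = 9
Evaluate root: (- 9 5) = 4
Result: 4


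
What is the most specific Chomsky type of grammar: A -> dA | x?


Right-linear: every RHS is a terminal or a terminal followed by one nonterminal
Classification: Type 3 (Regular)


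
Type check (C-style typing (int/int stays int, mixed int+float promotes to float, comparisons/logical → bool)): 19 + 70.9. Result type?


Operand types: int + float
Rule: mixed int/float promotes to float; int/int stays int
Result type: float


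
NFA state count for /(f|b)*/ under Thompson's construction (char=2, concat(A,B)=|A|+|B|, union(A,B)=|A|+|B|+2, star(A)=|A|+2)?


Syntax tree has 2 char leaf(s), 1 union(s), 1 star(s)
chars contribute 2×2 = 4; each union adds +2; each star adds +2
Total: 4 + 2 + 2 = 8 states


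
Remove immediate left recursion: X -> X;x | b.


Left-recursive alternatives: X;x; non-recursive: b
Introduce X': X -> bX', X' -> ;xX' | ε


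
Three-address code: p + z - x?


Break into single-operator statements:
t1 = p + z
t2 = t1 - x


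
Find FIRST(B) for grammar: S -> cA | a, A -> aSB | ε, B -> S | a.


Per alternative of B: FIRST(S) = {a, c}; FIRST(a) = {a}
FIRST(B) = {a, c}


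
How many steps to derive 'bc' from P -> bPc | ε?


Derivation: P => bPc => bc
Steps: 2


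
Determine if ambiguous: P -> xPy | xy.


balanced x^n…y^n: each string has a unique parse
Unambiguous


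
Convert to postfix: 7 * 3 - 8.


Left to right (same or higher precedence on left)
Postfix: 7 3 * 8 -


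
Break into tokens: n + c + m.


Scan left to right, longest-match per lexeme
Tokens: ID(n), OP(+), ID(c), OP(+), ID(m)


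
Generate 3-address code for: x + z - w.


Break into single-operator statements:
t1 = x + z
t2 = t1 - w


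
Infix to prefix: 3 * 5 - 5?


left-to-right (same/higher precedence on left): tree is (- (* 3 5) 5)
Prefix: - * 3 5 5


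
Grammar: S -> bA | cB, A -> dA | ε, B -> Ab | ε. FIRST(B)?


Per alternative of B: FIRST(Ab) = {b, d}; FIRST(ε) = {ε}
FIRST(B) = {b, d, ε}


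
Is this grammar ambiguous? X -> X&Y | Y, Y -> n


precedence layered via separate nonterminal Y: deterministic
Unambiguous


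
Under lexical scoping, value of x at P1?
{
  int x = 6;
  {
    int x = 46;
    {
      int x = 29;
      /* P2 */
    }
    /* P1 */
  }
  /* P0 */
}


x declared in the same block as P1
x = 46


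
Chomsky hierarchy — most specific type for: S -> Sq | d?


Left-linear: every RHS is a terminal or one nonterminal followed by a terminal
Classification: Type 3 (Regular)


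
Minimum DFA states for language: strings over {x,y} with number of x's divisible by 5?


Track (count of x) mod 5: states 0..4, accept at 0
Minimal DFA: 5 states


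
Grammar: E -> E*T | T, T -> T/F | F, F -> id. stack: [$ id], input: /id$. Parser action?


'id' on top is the handle for F -> id
Action: reduce (F -> id)


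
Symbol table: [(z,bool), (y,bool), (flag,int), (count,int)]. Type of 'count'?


Lookup 'count' → type int


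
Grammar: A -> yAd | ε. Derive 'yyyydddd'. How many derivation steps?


Derivation: A => yAd => yyAdd => yyyAddd => yyyyAdddd => yyyydddd
Steps: 5


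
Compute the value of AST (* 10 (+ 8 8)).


Evaluate inner: (+ 8 8) = 16
Evaluate root: (* 10 16) = 160
Result: 160


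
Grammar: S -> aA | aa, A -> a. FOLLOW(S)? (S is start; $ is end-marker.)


$ ∈ FOLLOW(S). For each A -> αBβ: add FIRST(β)\{ε} to FOLLOW(B); if β nullable, add FOLLOW(A).
FOLLOW(S) = {$}


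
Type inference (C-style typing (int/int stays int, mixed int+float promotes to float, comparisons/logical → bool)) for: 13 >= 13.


Operand types: int >= int
Rule: comparison yields bool
Result type: bool


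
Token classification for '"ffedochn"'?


Pattern: double-quoted sequence
Type: STRING_LITERAL


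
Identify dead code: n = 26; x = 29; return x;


n is assigned but never read
Dead: 'n = 26'


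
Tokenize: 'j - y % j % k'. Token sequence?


Scan left to right, longest-match per lexeme
Tokens: ID(j), OP(-), ID(y), OP(%), ID(j), OP(%), ID(k)


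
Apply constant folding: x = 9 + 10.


9 + 10 = 19 at compile time
Optimized: x = 19


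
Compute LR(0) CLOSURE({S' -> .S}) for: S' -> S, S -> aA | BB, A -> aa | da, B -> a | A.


Start: S' -> .S
For each item with dot before a nonterminal B, add B -> .γ for every B-production
Closure: [S' -> .S, S -> .aA, S -> .BB, B -> .a, B -> .A, A -> .aa, A -> .da]


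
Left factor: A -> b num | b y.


Common prefix: 'b'
Factored: A -> b A', A' -> num | y


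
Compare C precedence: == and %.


'%' is multiplicative (level 10); '==' is equality (level 6)
Higher level binds tighter
'%' has higher precedence than '=='


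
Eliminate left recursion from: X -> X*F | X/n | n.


Left-recursive alternatives: X*F, X/n; non-recursive: n
Introduce X': X -> nX', X' -> *FX' | /nX' | ε


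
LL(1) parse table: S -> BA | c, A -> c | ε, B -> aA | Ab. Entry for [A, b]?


For [A, b]: ε is nullable and 'b' ∈ FOLLOW(A)
Entry: A -> ε


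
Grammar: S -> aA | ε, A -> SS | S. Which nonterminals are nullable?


A nonterminal is nullable iff some alternative derives ε (directly, or every symbol in it is nullable)
Nullable: {A, S}


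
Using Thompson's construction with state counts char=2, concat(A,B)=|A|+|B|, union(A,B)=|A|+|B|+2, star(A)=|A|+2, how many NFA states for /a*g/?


Syntax tree has 2 char leaf(s), 0 union(s), 1 star(s)
chars contribute 2×2 = 4; each union adds +2; each star adds +2
Total: 4 + 0 + 2 = 6 states


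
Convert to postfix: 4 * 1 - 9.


Left to right (same or higher precedence on left)
Postfix: 4 1 * 9 -


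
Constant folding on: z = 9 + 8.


9 + 8 = 17 at compile time
Optimized: z = 17


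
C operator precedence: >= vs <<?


'<<' is shift (level 8); '>=' is relational (level 7)
Higher level binds tighter
'<<' has higher precedence than '>='


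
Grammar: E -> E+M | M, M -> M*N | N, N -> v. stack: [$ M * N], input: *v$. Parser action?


handle 'M*N' on top
Action: reduce (M -> M*N)


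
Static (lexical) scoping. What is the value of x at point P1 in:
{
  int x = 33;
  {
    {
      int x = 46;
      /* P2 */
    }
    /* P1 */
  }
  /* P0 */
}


P1's block does not declare x; resolves to the enclosing declaration at depth 0
x = 33


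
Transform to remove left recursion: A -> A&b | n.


Left-recursive alternatives: A&b; non-recursive: n
Introduce A': A -> nA', A' -> &bA' | ε


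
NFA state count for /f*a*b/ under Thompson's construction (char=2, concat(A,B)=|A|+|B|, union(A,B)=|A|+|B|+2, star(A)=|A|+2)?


Syntax tree has 3 char leaf(s), 0 union(s), 2 star(s)
chars contribute 3×2 = 6; each union adds +2; each star adds +2
Total: 6 + 0 + 4 = 10 states


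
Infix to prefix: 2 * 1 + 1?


left-to-right (same/higher precedence on left): tree is (+ (* 2 1) 1)
Prefix: + * 2 1 1


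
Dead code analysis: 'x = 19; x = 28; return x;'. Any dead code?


first assignment to x is overwritten before any read
Dead: 'x = 19'


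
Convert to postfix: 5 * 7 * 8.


Left to right (same or higher precedence on left)
Postfix: 5 7 * 8 *


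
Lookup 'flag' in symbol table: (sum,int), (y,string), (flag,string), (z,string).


Lookup 'flag' → type string


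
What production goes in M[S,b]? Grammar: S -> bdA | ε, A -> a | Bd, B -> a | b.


For [S, b]: 'b' ∈ FIRST(bdA)
Entry: S -> bdA


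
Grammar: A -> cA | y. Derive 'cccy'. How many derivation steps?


Derivation: A => cA => ccA => cccA => cccy
Steps: 4


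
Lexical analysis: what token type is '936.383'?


Pattern: digits with a decimal point
Type: FLOAT_LITERAL


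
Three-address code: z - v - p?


Break into single-operator statements:
t1 = z - v
t2 = t1 - p


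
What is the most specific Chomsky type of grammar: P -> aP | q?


Right-linear: every RHS is a terminal or a terminal followed by one nonterminal
Classification: Type 3 (Regular)


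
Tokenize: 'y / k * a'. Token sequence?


Scan left to right, longest-match per lexeme
Tokens: ID(y), OP(/), ID(k), OP(*), ID(a)


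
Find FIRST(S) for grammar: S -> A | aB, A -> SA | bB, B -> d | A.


Per alternative of S: FIRST(A) = {a, b}; FIRST(aB) = {a}
FIRST(S) = {a, b}


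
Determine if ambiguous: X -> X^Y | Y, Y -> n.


precedence layered via separate nonterminal Y: deterministic
Unambiguous


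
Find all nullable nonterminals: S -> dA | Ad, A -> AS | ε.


A nonterminal is nullable iff some alternative derives ε (directly, or every symbol in it is nullable)
Nullable: {A}


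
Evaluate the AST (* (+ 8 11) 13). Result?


Evaluate inner: (+ 8 11) = 19
Evaluate root: (* 19 13) = 247
Result: 247


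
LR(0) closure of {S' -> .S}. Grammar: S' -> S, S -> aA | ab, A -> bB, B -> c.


Start: S' -> .S
For each item with dot before a nonterminal B, add B -> .γ for every B-production
Closure: [S' -> .S, S -> .aA, S -> .ab]


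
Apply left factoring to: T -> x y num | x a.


Common prefix: 'x'
Factored: T -> x T', T' -> y num | a


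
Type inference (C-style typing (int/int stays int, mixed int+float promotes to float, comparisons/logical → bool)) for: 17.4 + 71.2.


Operand types: float + float
Rule: mixed int/float promotes to float; int/int stays int
Result type: float


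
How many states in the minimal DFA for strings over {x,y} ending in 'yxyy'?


Track the longest suffix of input matching a prefix of 'yxyy': 5 classes (prefixes of length 0..4)
Minimal DFA: 5 states


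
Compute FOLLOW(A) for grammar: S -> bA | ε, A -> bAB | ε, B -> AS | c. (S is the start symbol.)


$ ∈ FOLLOW(S). For each A -> αBβ: add FIRST(β)\{ε} to FOLLOW(B); if β nullable, add FOLLOW(A).
FOLLOW(A) = {$, b, c}


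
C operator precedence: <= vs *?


'*' is multiplicative (level 10); '<=' is relational (level 7)
Higher level binds tighter
'*' has higher precedence than '<='


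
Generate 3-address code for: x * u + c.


Break into single-operator statements:
t1 = x * u
t2 = t1 + c


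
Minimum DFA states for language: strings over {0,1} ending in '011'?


Track the longest suffix of input matching a prefix of '011': 4 classes (prefixes of length 0..3)
Minimal DFA: 4 states


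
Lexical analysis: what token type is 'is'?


Pattern: letter/underscore followed by alphanumerics, not a keyword
Type: IDENTIFIER


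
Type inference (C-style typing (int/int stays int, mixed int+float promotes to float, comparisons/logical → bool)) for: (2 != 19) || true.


Operand types: bool || bool
Rule: logical operators take bool operands and yield bool
Result type: bool


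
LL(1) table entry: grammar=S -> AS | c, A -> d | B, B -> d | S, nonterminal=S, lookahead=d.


For [S, d]: 'd' ∈ FIRST(AS)
Entry: S -> AS


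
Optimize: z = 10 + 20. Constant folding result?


10 + 20 = 30 at compile time
Optimized: z = 30


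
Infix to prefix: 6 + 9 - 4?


left-to-right (same/higher precedence on left): tree is (- (+ 6 9) 4)
Prefix: - + 6 9 4


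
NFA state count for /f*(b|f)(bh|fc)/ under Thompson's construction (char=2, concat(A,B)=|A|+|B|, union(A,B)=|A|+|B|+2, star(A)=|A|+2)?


Syntax tree has 7 char leaf(s), 2 union(s), 1 star(s)
chars contribute 7×2 = 14; each union adds +2; each star adds +2
Total: 14 + 4 + 2 = 20 states


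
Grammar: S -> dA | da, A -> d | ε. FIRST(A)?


Per alternative of A: FIRST(d) = {d}; FIRST(ε) = {ε}
FIRST(A) = {d, ε}


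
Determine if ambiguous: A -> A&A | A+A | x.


'x&x+x' has two parse trees (no precedence encoded between & and +)
Ambiguous


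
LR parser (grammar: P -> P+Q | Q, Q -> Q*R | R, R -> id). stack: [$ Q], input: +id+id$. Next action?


lookahead ∉ {*} so Q won't extend; reduce P -> Q
Action: reduce (P -> Q)


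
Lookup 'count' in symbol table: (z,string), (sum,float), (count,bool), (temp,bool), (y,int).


Lookup 'count' → type bool


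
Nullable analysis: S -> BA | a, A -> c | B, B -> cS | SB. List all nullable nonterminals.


A nonterminal is nullable iff some alternative derives ε (directly, or every symbol in it is nullable)
Nullable: {}


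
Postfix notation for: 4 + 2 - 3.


Left to right (same or higher precedence on left)
Postfix: 4 2 + 3 -


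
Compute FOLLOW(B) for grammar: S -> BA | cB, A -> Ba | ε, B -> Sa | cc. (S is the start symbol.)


$ ∈ FOLLOW(S). For each A -> αBβ: add FIRST(β)\{ε} to FOLLOW(B); if β nullable, add FOLLOW(A).
FOLLOW(B) = {$, a, c}


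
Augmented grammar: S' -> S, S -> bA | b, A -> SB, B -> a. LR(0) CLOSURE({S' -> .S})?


Start: S' -> .S
For each item with dot before a nonterminal B, add B -> .γ for every B-production
Closure: [S' -> .S, S -> .bA, S -> .b]


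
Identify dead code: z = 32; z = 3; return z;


first assignment to z is overwritten before any read
Dead: 'z = 32'


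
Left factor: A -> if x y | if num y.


Common prefix: 'if'
Factored: A -> if A', A' -> x y | num y


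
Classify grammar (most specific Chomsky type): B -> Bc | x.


Left-linear: every RHS is a terminal or one nonterminal followed by a terminal
Classification: Type 3 (Regular)


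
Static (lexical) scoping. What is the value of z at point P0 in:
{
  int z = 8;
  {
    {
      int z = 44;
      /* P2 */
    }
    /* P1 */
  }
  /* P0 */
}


z declared in the same block as P0
z = 8


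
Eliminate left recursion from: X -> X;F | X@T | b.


Left-recursive alternatives: X;F, X@T; non-recursive: b
Introduce X': X -> bX', X' -> ;FX' | @TX' | ε


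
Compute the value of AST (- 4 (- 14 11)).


Evaluate inner: (- 14 11) = 3
Evaluate root: (- 4 3) = 1
Result: 1


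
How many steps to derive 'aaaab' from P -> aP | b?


Derivation: P => aP => aaP => aaaP => aaaaP => aaaab
Steps: 5


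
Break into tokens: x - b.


Scan left to right, longest-match per lexeme
Tokens: ID(x), OP(-), ID(b)


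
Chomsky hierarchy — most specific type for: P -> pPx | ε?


Single nonterminal LHS, but p^n x^n is not regular
Classification: Type 2 (Context-Free)


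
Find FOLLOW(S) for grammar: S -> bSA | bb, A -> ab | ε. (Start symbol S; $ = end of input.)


$ ∈ FOLLOW(S). For each A -> αBβ: add FIRST(β)\{ε} to FOLLOW(B); if β nullable, add FOLLOW(A).
FOLLOW(S) = {$, a}


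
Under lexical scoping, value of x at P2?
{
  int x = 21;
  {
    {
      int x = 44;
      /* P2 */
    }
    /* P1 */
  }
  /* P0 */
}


x declared in the same block as P2
x = 44


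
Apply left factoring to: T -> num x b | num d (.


Common prefix: 'num'
Factored: T -> num T', T' -> x b | d (


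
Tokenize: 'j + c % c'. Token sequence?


Scan left to right, longest-match per lexeme
Tokens: ID(j), OP(+), ID(c), OP(%), ID(c)


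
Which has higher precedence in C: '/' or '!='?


'/' is multiplicative (level 10); '!=' is equality (level 6)
Higher level binds tighter
'/' has higher precedence than '!='


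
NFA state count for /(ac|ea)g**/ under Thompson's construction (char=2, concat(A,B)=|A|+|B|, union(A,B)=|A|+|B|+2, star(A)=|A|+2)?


Syntax tree has 5 char leaf(s), 1 union(s), 2 star(s)
chars contribute 5×2 = 10; each union adds +2; each star adds +2
Total: 10 + 2 + 4 = 16 states


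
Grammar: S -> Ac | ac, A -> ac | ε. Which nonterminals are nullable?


A nonterminal is nullable iff some alternative derives ε (directly, or every symbol in it is nullable)
Nullable: {A}


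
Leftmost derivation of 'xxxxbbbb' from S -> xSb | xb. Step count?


Derivation: S => xSb => xxSbb => xxxSbbb => xxxxbbbb
Steps: 4


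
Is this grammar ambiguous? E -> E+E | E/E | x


'x+x/x' has two parse trees (no precedence encoded between + and /)
Ambiguous


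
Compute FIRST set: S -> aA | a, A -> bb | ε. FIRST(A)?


Per alternative of A: FIRST(bb) = {b}; FIRST(ε) = {ε}
FIRST(A) = {b, ε}


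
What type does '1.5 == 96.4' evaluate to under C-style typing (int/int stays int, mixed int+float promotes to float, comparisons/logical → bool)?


Operand types: float == float
Rule: comparison yields bool
Result type: bool


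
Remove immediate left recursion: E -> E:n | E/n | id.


Left-recursive alternatives: E:n, E/n; non-recursive: id
Introduce E': E -> idE', E' -> :nE' | /nE' | ε


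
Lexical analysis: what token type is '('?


Pattern: delimiter/punctuation
Type: PUNCTUATION


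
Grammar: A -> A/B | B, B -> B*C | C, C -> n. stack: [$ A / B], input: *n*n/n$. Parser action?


'*' can extend B; shift to build B -> B*C
Action: shift


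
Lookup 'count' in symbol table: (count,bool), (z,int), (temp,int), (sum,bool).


Lookup 'count' → type bool


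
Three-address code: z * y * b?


Break into single-operator statements:
t1 = z * y
t2 = t1 * b


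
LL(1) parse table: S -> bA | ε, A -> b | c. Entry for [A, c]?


For [A, c]: 'c' ∈ FIRST(c)
Entry: A -> c


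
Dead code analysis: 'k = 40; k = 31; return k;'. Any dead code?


first assignment to k is overwritten before any read
Dead: 'k = 40'


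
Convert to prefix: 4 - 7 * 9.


'*' binds tighter: tree is (- 4 (* 7 9))
Prefix: - 4 * 7 9


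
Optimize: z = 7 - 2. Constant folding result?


7 - 2 = 5 at compile time
Optimized: z = 5


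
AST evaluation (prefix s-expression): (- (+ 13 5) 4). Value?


Evaluate inner: (+ 13 5) = 18
Evaluate root: (- 18 4) = 14
Result: 14


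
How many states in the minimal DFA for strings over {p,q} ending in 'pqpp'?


Track the longest suffix of input matching a prefix of 'pqpp': 5 classes (prefixes of length 0..4)
Minimal DFA: 5 states


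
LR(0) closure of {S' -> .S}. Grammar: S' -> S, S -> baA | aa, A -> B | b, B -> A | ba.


Start: S' -> .S
For each item with dot before a nonterminal B, add B -> .γ for every B-production
Closure: [S' -> .S, S -> .baA, S -> .aa]


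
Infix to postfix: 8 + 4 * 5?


* has higher precedence, evaluate 4*5 first
Postfix: 8 4 5 * +


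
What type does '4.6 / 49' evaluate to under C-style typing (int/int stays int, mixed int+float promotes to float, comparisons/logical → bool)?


Operand types: float / int
Rule: mixed int/float promotes to float; int/int stays int
Result type: float


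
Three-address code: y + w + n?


Break into single-operator statements:
t1 = y + w
t2 = t1 + n


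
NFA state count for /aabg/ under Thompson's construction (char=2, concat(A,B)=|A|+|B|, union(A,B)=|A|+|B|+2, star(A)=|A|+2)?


Syntax tree has 4 char leaf(s), 0 union(s), 0 star(s)
chars contribute 4×2 = 8; each union adds +2; each star adds +2
Total: 8 + 0 + 0 = 8 states


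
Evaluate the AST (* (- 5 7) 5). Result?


Evaluate inner: (- 5 7) = -2
Evaluate root: (* -2 5) = -10
Result: -10


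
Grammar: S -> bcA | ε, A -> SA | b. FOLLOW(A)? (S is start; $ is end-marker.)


$ ∈ FOLLOW(S). For each A -> αBβ: add FIRST(β)\{ε} to FOLLOW(B); if β nullable, add FOLLOW(A).
FOLLOW(A) = {$, b}


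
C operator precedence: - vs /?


'/' is multiplicative (level 10); '-' is additive (level 9)
Higher level binds tighter
'/' has higher precedence than '-'


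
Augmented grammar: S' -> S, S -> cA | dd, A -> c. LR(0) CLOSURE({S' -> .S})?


Start: S' -> .S
For each item with dot before a nonterminal B, add B -> .γ for every B-production
Closure: [S' -> .S, S -> .cA, S -> .dd]


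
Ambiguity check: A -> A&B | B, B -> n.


precedence layered via separate nonterminal B: deterministic
Unambiguous


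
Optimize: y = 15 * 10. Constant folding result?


15 * 10 = 150 at compile time
Optimized: y = 150


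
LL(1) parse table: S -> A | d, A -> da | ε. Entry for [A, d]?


For [A, d]: 'd' ∈ FIRST(da)
Entry: A -> da


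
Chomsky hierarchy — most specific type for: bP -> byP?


LHS has context (more than one symbol) and |LHS| ≤ |RHS|
Classification: Type 1 (Context-Sensitive)


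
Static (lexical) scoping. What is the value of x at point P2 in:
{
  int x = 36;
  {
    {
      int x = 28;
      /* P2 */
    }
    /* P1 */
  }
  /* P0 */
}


x declared in the same block as P2
x = 28


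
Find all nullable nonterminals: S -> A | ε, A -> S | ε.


A nonterminal is nullable iff some alternative derives ε (directly, or every symbol in it is nullable)
Nullable: {A, S}


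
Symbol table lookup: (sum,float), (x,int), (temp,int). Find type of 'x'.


Lookup 'x' → type int


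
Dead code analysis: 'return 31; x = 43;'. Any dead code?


statement follows a return and is unreachable
Dead: 'x = 43'


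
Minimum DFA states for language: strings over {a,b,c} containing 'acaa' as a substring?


KMP-style automaton: 4 progress states + 1 absorbing accept = 5
Minimal DFA: 5 states


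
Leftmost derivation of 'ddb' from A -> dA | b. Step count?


Derivation: A => dA => ddA => ddb
Steps: 3


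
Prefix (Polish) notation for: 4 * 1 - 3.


left-to-right (same/higher precedence on left): tree is (- (* 4 1) 3)
Prefix: - * 4 1 3


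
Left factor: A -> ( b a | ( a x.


Common prefix: '('
Factored: A -> ( A', A' -> b a | a x


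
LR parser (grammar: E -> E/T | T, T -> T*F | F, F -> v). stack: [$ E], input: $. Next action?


start symbol E on stack, input exhausted
Action: accept


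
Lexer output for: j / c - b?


Scan left to right, longest-match per lexeme
Tokens: ID(j), OP(/), ID(c), OP(-), ID(b)


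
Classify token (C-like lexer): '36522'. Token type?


Pattern: digits only
Type: INTEGER_LITERAL


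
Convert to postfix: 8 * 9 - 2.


Left to right (same or higher precedence on left)
Postfix: 8 9 * 2 -


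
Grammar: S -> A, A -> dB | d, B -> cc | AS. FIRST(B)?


Per alternative of B: FIRST(cc) = {c}; FIRST(AS) = {d}
FIRST(B) = {c, d}


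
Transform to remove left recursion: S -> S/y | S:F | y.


Left-recursive alternatives: S/y, S:F; non-recursive: y
Introduce S': S -> yS', S' -> /yS' | :FS' | ε


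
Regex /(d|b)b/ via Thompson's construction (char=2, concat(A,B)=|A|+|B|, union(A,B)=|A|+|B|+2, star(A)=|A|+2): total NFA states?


Syntax tree has 3 char leaf(s), 1 union(s), 0 star(s)
chars contribute 3×2 = 6; each union adds +2; each star adds +2
Total: 6 + 2 + 0 = 8 states


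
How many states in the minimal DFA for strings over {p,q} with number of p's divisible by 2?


Track (count of p) mod 2: states 0..1, accept at 0
Minimal DFA: 2 states


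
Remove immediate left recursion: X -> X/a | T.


Left-recursive alternatives: X/a; non-recursive: T
Introduce X': X -> TX', X' -> /aX' | ε


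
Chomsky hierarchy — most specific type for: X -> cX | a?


Right-linear: every RHS is a terminal or a terminal followed by one nonterminal
Classification: Type 3 (Regular)


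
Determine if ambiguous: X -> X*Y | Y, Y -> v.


precedence layered via separate nonterminal Y: deterministic
Unambiguous


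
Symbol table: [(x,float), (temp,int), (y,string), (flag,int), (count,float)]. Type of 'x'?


Lookup 'x' → type float


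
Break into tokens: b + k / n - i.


Scan left to right, longest-match per lexeme
Tokens: ID(b), OP(+), ID(k), OP(/), ID(n), OP(-), ID(i)


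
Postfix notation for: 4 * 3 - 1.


Left to right (same or higher precedence on left)
Postfix: 4 3 * 1 -


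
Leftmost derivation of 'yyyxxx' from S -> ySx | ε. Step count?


Derivation: S => ySx => yySxx => yyySxxx => yyyxxx
Steps: 4


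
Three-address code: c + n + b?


Break into single-operator statements:
t1 = c + n
t2 = t1 + b


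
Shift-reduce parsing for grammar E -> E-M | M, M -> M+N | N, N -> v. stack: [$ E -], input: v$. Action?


no handle ('E-' is not any RHS); shift 'v'
Action: shift


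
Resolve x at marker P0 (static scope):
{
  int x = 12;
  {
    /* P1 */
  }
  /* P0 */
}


x declared in the same block as P0
x = 12


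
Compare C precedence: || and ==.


'==' is equality (level 6); '||' is logical OR (level 1)
Higher level binds tighter
'==' has higher precedence than '||'


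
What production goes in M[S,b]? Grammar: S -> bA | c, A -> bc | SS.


For [S, b]: 'b' ∈ FIRST(bA)
Entry: S -> bA


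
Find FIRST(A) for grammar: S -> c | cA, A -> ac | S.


Per alternative of A: FIRST(ac) = {a}; FIRST(S) = {c}
FIRST(A) = {a, c}


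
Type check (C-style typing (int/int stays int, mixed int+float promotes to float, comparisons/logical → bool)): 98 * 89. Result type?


Operand types: int * int
Rule: mixed int/float promotes to float; int/int stays int
Result type: int


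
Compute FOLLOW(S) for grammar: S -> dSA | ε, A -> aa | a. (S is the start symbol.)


$ ∈ FOLLOW(S). For each A -> αBβ: add FIRST(β)\{ε} to FOLLOW(B); if β nullable, add FOLLOW(A).
FOLLOW(S) = {$, a}


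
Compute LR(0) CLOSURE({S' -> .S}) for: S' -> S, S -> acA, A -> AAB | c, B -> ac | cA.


Start: S' -> .S
For each item with dot before a nonterminal B, add B -> .γ for every B-production
Closure: [S' -> .S, S -> .acA]


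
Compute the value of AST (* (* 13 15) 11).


Evaluate inner: (* 13 15) = 195
Evaluate root: (* 195 11) = 2145
Result: 2145


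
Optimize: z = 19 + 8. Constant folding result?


19 + 8 = 27 at compile time
Optimized: z = 27


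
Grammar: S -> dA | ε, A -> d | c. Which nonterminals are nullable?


A nonterminal is nullable iff some alternative derives ε (directly, or every symbol in it is nullable)
Nullable: {S}


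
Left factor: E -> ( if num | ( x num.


Common prefix: '('
Factored: E -> ( E', E' -> if num | x num


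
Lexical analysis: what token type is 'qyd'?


Pattern: letter/underscore followed by alphanumerics, not a keyword
Type: IDENTIFIER


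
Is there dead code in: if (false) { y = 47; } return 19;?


condition is constant false, so the whole block is unreachable
Dead: 'if (false) { y = 47; }'


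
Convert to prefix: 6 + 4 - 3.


left-to-right (same/higher precedence on left): tree is (- (+ 6 4) 3)
Prefix: - + 6 4 3
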